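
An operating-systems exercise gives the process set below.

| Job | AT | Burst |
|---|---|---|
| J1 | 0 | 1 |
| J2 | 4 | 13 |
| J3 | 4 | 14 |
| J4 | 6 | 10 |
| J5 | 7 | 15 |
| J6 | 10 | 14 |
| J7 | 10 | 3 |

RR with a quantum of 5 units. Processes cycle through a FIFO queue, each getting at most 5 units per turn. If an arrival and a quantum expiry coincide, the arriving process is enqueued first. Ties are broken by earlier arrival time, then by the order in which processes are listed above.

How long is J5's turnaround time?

Timeline: | J1 0-1 | idle 1-4 | J2 4-9 | J3 9-14 | J4 14-19 | J5 19-24 | J2 24-29 | J6 29-34 | J7 34-37 | J3 37-42 | J4 42-47 | J5 47-52 | J2 52-55 | J6 55-60 | J3 60-64 | J5 64-69 | J6 69-73 |
Completion: J1=1  J2=55  J3=64  J4=47  J5=69  J6=73  J7=37
Turnaround(J5) = completion − arrival = 69 − 7 = 62

62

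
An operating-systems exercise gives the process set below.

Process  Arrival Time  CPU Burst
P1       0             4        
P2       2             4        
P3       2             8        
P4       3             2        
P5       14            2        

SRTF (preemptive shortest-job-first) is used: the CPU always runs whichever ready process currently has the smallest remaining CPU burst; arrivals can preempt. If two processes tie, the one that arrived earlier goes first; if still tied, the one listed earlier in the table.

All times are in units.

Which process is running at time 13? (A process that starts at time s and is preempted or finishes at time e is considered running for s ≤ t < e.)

Schedule: | P1 0-4 | P4 4-6 | P2 6-10 | P3 10-14 | P5 14-16 | P3 16-20 |
Completion: P1=4  P2=10  P3=20  P4=6  P5=16

P3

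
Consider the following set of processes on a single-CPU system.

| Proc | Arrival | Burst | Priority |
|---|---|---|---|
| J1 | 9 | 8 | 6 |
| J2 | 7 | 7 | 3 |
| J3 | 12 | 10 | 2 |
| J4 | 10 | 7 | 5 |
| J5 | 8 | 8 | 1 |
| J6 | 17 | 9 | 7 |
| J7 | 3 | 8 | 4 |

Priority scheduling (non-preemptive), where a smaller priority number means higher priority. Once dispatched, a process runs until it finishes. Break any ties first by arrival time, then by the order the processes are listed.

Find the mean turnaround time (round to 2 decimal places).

Timeline: | idle 0-3 | J7 3-11 | J5 11-19 | J3 19-29 | J2 29-36 | J4 36-43 | J1 43-51 | J6 51-60 |
Completion: J1=51  J2=36  J3=29  J4=43  J5=19  J6=60  J7=11
Turnaround (C−A): J1=42  J2=29  J3=17  J4=33  J5=11  J6=43  J7=8
Turnaround times: J1=42, J2=29, J3=17, J4=33, J5=11, J6=43, J7=8
Average turnaround = (42+29+17+33+11+43+8) / 7 = 183/7 = 26.14

26.14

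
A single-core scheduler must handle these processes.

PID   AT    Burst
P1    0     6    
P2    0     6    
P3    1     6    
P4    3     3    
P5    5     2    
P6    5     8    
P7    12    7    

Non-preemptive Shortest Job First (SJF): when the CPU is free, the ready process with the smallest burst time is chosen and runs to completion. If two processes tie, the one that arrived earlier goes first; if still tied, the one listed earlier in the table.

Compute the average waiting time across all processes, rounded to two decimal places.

9.86

Schedule: | P1 0-6 | P5 6-8 | P4 8-11 | P2 11-17 | P3 17-23 | P7 23-30 | P6 30-38 |
Completion: P1=6  P2=17  P3=23  P4=11  P5=8  P6=38  P7=30
Waiting times: P1=0, P2=11, P3=16, P4=5, P5=1, P6=25, P7=11
Average waiting = (0+11+16+5+1+25+11) / 7 = 69/7 = 9.86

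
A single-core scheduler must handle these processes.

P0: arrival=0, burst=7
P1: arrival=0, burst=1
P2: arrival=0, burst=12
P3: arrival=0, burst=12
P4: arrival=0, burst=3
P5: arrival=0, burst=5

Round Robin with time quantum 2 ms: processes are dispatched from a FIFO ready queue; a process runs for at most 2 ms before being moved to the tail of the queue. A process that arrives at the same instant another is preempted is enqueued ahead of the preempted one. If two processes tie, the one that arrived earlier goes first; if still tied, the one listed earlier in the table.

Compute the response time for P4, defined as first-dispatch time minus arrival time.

7

Timeline: | P0 0-2 | P1 2-3 | P2 3-5 | P3 5-7 | P4 7-9 | P5 9-11 | P0 11-13 | P2 13-15 | P3 15-17 | P4 17-18 | P5 18-20 | P0 20-22 | P2 22-24 | P3 24-26 | P5 26-27 | P0 27-28 | P2 28-30 | P3 30-32 | P2 32-34 | P3 34-36 | P2 36-38 | P3 38-40 |
Completion: P0=28  P1=3  P2=38  P3=40  P4=18  P5=27
Response(P4) = first start − arrival = 7 − 0 = 7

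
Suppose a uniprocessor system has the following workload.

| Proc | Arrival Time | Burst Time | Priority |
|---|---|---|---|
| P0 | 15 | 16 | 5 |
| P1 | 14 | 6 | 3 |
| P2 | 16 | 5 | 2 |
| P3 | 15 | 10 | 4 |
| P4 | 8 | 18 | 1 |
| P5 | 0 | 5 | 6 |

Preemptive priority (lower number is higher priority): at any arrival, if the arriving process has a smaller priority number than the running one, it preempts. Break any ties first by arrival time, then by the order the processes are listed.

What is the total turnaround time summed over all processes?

141

Schedule: | P5 0-5 | idle 5-8 | P4 8-26 | P2 26-31 | P1 31-37 | P3 37-47 | P0 47-63 |
Completion: P0=63  P1=37  P2=31  P3=47  P4=26  P5=5
Turnaround (C−A): P0=48  P1=23  P2=15  P3=32  P4=18  P5=5
Turnaround = completion − arrival: P0=48, P1=23, P2=15, P3=32, P4=18, P5=5
Total turnaround = 48 + 23 + 15 + 32 + 18 + 5 = 141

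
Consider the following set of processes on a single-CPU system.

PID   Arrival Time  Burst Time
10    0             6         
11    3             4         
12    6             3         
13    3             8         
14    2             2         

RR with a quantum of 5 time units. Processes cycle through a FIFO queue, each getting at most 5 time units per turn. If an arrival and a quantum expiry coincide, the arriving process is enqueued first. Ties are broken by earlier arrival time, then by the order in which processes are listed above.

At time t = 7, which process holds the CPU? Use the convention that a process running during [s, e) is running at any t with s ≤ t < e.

Schedule: | 10 0-5 | 14 5-7 | 11 7-11 | 13 11-16 | 10 16-17 | 12 17-20 | 13 20-23 |
Completion: 10=17  11=11  12=20  13=23  14=7
Turnaround (C−A): 10=17  11=8  12=14  13=20  14=5

11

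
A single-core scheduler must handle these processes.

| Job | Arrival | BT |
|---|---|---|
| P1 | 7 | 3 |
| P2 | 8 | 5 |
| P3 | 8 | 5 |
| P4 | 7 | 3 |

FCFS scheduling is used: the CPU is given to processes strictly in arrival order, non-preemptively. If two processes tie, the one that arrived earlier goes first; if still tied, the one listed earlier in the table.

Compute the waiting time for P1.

0

Gantt: | idle 0-7 | P1 7-10 | P4 10-13 | P2 13-18 | P3 18-23 |
Completion: P1=10  P2=18  P3=23  P4=13
Waiting(P1) = turnaround − burst = 3 − 3 = 0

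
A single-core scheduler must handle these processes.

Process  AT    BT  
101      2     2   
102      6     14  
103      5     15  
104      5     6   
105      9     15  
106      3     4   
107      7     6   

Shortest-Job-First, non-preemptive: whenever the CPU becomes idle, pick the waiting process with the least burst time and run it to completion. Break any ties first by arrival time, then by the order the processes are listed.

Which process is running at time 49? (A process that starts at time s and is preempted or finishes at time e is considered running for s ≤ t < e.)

Timeline: | idle 0-2 | 101 2-4 | 106 4-8 | 104 8-14 | 107 14-20 | 102 20-34 | 103 34-49 | 105 49-64 |
Completion: 101=4  102=34  103=49  104=14  105=64  106=8  107=20
Turnaround (C−A): 101=2  102=28  103=44  104=9  105=55  106=5  107=13

105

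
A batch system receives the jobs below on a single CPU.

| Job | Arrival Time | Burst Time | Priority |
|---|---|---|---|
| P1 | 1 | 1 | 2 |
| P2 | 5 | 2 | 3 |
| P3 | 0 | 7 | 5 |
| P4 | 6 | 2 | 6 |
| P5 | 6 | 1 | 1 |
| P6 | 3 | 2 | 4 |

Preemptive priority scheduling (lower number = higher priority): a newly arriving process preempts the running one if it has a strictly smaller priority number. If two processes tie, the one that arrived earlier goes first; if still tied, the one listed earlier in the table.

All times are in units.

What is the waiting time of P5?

0

Timeline: | P3 0-1 | P1 1-2 | P3 2-3 | P6 3-5 | P2 5-6 | P5 6-7 | P2 7-8 | P3 8-13 | P4 13-15 |
Completion: P1=2  P2=8  P3=13  P4=15  P5=7  P6=5
Waiting(P5) = turnaround − burst = 1 − 1 = 0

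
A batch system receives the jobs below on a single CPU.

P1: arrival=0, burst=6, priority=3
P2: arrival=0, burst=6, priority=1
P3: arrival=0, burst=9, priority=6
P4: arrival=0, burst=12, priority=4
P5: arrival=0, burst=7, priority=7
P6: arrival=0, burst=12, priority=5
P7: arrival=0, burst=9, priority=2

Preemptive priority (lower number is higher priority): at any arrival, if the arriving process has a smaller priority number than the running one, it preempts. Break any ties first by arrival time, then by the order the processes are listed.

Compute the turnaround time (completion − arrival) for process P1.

Gantt: | P2 0-6 | P7 6-15 | P1 15-21 | P4 21-33 | P6 33-45 | P3 45-54 | P5 54-61 |
Completion: P1=21  P2=6  P3=54  P4=33  P5=61  P6=45  P7=15
Turnaround (C−A): P1=21  P2=6  P3=54  P4=33  P5=61  P6=45  P7=15
Turnaround(P1) = completion − arrival = 21 − 0 = 21

21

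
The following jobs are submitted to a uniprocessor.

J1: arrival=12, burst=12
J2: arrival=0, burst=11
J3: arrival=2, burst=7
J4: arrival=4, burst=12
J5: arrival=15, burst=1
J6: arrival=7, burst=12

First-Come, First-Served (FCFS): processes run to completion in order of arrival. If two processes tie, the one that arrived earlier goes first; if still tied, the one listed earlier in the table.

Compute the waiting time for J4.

14

Gantt: | J2 0-11 | J3 11-18 | J4 18-30 | J6 30-42 | J1 42-54 | J5 54-55 |
Completion: J1=54  J2=11  J3=18  J4=30  J5=55  J6=42
Turnaround (C−A): J1=42  J2=11  J3=16  J4=26  J5=40  J6=35
Waiting(J4) = turnaround − burst = 26 − 12 = 14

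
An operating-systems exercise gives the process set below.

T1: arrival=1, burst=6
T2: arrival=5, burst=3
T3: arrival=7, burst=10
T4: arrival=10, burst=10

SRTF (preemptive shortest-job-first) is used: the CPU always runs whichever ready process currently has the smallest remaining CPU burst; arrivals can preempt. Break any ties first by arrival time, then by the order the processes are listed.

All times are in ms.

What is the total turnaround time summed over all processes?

Timeline: | idle 0-1 | T1 1-7 | T2 7-10 | T3 10-20 | T4 20-30 |
Completion: T1=7  T2=10  T3=20  T4=30
Turnaround (C−A): T1=6  T2=5  T3=13  T4=20
Turnaround = completion − arrival: T1=6, T2=5, T3=13, T4=20
Total turnaround = 6 + 5 + 13 + 20 = 44

44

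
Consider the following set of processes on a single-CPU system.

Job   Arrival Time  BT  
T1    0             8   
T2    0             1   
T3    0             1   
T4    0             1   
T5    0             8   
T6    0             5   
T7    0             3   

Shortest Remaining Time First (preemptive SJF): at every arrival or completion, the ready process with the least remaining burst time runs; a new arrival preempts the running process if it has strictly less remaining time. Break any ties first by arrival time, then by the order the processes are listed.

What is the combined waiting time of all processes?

42

Gantt: | T2 0-1 | T3 1-2 | T4 2-3 | T7 3-6 | T6 6-11 | T1 11-19 | T5 19-27 |
Completion: T1=19  T2=1  T3=2  T4=3  T5=27  T6=11  T7=6
Turnaround (C−A): T1=19  T2=1  T3=2  T4=3  T5=27  T6=11  T7=6
Waiting = turnaround − burst: T1=11, T2=0, T3=1, T4=2, T5=19, T6=6, T7=3
Total waiting = 11 + 0 + 1 + 2 + 19 + 6 + 3 = 42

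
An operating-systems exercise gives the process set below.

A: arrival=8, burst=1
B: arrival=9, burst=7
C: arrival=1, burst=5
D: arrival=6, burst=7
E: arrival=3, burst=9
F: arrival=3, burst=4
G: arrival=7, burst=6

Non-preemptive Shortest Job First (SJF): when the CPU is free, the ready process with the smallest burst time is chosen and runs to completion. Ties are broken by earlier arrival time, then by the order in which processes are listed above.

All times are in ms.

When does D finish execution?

24

Timeline: | idle 0-1 | C 1-6 | F 6-10 | A 10-11 | G 11-17 | D 17-24 | B 24-31 | E 31-40 |
Completion: A=11  B=31  C=6  D=24  E=40  F=10  G=17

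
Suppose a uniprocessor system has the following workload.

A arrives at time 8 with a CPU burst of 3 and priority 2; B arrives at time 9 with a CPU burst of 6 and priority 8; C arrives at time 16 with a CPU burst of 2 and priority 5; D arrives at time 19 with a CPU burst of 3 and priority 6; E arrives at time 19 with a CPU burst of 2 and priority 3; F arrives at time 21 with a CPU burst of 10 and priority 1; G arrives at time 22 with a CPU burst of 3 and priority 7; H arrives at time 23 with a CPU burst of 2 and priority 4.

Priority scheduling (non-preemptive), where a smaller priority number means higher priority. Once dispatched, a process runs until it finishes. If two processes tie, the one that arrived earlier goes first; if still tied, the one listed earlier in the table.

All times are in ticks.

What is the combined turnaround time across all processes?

70

Timeline: | idle 0-8 | A 8-11 | B 11-17 | C 17-19 | E 19-21 | F 21-31 | H 31-33 | D 33-36 | G 36-39 |
Completion: A=11  B=17  C=19  D=36  E=21  F=31  G=39  H=33
Turnaround (C−A): A=3  B=8  C=3  D=17  E=2  F=10  G=17  H=10
Turnaround = completion − arrival: A=3, B=8, C=3, D=17, E=2, F=10, G=17, H=10
Total turnaround = 3 + 8 + 3 + 17 + 2 + 10 + 17 + 10 = 70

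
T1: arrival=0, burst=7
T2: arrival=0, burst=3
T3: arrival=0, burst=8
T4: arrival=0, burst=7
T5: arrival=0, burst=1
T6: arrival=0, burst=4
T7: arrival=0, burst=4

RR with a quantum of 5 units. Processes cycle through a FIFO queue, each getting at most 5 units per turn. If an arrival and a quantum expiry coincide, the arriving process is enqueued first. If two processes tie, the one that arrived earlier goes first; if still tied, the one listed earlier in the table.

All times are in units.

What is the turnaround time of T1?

29

Gantt: | T1 0-5 | T2 5-8 | T3 8-13 | T4 13-18 | T5 18-19 | T6 19-23 | T7 23-27 | T1 27-29 | T3 29-32 | T4 32-34 |
Completion: T1=29  T2=8  T3=32  T4=34  T5=19  T6=23  T7=27
Turnaround (C−A): T1=29  T2=8  T3=32  T4=34  T5=19  T6=23  T7=27
Turnaround(T1) = completion − arrival = 29 − 0 = 29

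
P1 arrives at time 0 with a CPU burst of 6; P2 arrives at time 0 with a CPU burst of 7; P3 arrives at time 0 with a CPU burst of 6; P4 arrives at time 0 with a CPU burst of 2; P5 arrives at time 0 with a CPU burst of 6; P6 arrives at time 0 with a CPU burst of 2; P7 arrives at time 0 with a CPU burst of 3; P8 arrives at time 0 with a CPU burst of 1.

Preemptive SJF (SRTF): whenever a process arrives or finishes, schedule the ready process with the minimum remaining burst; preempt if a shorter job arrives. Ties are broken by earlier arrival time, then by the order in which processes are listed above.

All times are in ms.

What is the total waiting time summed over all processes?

77

Timeline: | P8 0-1 | P4 1-3 | P6 3-5 | P7 5-8 | P1 8-14 | P3 14-20 | P5 20-26 | P2 26-33 |
Completion: P1=14  P2=33  P3=20  P4=3  P5=26  P6=5  P7=8  P8=1
Waiting = turnaround − burst: P1=8, P2=26, P3=14, P4=1, P5=20, P6=3, P7=5, P8=0
Total waiting = 8 + 26 + 14 + 1 + 20 + 3 + 5 + 0 = 77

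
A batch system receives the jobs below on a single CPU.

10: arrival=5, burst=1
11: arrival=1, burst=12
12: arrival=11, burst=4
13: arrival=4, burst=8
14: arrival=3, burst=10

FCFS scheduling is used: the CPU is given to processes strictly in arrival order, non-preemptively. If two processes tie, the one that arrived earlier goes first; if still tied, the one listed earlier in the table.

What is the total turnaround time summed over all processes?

111

Schedule: | idle 0-1 | 11 1-13 | 14 13-23 | 13 23-31 | 10 31-32 | 12 32-36 |
Completion: 10=32  11=13  12=36  13=31  14=23
Turnaround (C−A): 10=27  11=12  12=25  13=27  14=20
Turnaround = completion − arrival: 10=27, 11=12, 12=25, 13=27, 14=20
Total turnaround = 27 + 12 + 25 + 27 + 20 = 111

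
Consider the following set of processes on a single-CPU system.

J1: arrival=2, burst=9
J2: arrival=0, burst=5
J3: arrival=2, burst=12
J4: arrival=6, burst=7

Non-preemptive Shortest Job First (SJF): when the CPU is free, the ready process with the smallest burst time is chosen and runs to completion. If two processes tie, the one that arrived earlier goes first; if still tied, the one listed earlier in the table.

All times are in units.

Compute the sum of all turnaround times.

63

Gantt: | J2 0-5 | J1 5-14 | J4 14-21 | J3 21-33 |
Completion: J1=14  J2=5  J3=33  J4=21
Turnaround (C−A): J1=12  J2=5  J3=31  J4=15
Turnaround = completion − arrival: J1=12, J2=5, J3=31, J4=15
Total turnaround = 12 + 5 + 31 + 15 = 63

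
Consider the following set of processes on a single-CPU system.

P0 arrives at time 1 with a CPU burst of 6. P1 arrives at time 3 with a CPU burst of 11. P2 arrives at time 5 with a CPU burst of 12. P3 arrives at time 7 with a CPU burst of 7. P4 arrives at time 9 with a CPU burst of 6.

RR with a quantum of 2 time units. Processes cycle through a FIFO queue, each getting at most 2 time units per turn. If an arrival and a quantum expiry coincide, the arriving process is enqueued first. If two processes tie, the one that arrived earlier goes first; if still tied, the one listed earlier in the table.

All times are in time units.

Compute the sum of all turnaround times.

145

Gantt: | idle 0-1 | P0 1-3 | P1 3-5 | P0 5-7 | P2 7-9 | P1 9-11 | P3 11-13 | P0 13-15 | P4 15-17 | P2 17-19 | P1 19-21 | P3 21-23 | P4 23-25 | P2 25-27 | P1 27-29 | P3 29-31 | P4 31-33 | P2 33-35 | P1 35-37 | P3 37-38 | P2 38-40 | P1 40-41 | P2 41-43 |
Completion: P0=15  P1=41  P2=43  P3=38  P4=33
Turnaround (C−A): P0=14  P1=38  P2=38  P3=31  P4=24
Turnaround = completion − arrival: P0=14, P1=38, P2=38, P3=31, P4=24
Total turnaround = 14 + 38 + 38 + 31 + 24 = 145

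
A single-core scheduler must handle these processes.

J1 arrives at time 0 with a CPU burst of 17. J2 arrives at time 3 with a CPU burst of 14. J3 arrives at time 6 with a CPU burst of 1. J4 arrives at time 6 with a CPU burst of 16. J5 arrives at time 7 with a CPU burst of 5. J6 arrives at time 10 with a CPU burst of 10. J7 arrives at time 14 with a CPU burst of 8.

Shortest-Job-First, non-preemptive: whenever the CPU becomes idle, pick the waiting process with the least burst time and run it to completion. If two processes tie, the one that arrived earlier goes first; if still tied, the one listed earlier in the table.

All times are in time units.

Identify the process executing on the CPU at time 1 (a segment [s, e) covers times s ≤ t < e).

Schedule: | J1 0-17 | J3 17-18 | J5 18-23 | J7 23-31 | J6 31-41 | J2 41-55 | J4 55-71 |
Completion: J1=17  J2=55  J3=18  J4=71  J5=23  J6=41  J7=31
Turnaround (C−A): J1=17  J2=52  J3=12  J4=65  J5=16  J6=31  J7=17

J1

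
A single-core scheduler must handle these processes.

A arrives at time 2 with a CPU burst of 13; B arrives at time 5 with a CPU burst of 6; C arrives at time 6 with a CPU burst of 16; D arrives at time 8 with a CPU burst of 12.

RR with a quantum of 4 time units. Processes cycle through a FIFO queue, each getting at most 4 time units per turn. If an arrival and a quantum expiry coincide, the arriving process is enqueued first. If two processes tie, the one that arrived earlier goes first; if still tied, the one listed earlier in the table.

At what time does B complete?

24

Gantt: | idle 0-2 | A 2-6 | B 6-10 | C 10-14 | A 14-18 | D 18-22 | B 22-24 | C 24-28 | A 28-32 | D 32-36 | C 36-40 | A 40-41 | D 41-45 | C 45-49 |
Completion: A=41  B=24  C=49  D=45
Turnaround (C−A): A=39  B=19  C=43  D=37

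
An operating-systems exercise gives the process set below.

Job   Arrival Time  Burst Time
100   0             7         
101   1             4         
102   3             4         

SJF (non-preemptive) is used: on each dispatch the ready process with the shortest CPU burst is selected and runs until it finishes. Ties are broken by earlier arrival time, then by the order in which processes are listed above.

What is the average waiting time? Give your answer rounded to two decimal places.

Schedule: | 100 0-7 | 101 7-11 | 102 11-15 |
Completion: 100=7  101=11  102=15
Turnaround (C−A): 100=7  101=10  102=12
Waiting times: 100=0, 101=6, 102=8
Average waiting = (0+6+8) / 3 = 14/3 = 4.67

4.67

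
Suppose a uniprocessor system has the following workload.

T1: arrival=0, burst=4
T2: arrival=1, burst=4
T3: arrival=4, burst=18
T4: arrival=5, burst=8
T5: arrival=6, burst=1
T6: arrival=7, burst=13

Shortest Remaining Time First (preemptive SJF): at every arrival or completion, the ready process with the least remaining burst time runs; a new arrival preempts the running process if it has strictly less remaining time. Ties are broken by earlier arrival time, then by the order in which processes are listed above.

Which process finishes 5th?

T6

Schedule: | T1 0-4 | T2 4-6 | T5 6-7 | T2 7-9 | T4 9-17 | T6 17-30 | T3 30-48 |
Completion: T1=4  T2=9  T3=48  T4=17  T5=7  T6=30
Turnaround (C−A): T1=4  T2=8  T3=44  T4=12  T5=1  T6=23
Finish order: T1 → T5 → T2 → T4 → T6 → T3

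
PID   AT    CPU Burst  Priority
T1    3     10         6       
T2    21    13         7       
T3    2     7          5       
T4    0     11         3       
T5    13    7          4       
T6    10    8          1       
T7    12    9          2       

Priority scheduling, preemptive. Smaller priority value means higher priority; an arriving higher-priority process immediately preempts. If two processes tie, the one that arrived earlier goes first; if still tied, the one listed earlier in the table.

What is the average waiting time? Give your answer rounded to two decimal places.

Timeline: | T4 0-10 | T6 10-18 | T7 18-27 | T4 27-28 | T5 28-35 | T3 35-42 | T1 42-52 | T2 52-65 |
Completion: T1=52  T2=65  T3=42  T4=28  T5=35  T6=18  T7=27
Turnaround (C−A): T1=49  T2=44  T3=40  T4=28  T5=22  T6=8  T7=15
Waiting times: T1=39, T2=31, T3=33, T4=17, T5=15, T6=0, T7=6
Average waiting = (39+31+33+17+15+0+6) / 7 = 141/7 = 20.14

20.14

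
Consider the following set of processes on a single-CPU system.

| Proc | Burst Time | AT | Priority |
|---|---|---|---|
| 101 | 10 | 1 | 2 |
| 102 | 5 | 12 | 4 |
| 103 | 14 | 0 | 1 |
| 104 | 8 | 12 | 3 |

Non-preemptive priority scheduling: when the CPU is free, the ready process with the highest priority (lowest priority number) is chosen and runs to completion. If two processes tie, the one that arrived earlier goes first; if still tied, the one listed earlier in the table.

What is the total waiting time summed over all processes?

45

Timeline: | 103 0-14 | 101 14-24 | 104 24-32 | 102 32-37 |
Completion: 101=24  102=37  103=14  104=32
Turnaround (C−A): 101=23  102=25  103=14  104=20
Waiting = turnaround − burst: 101=13, 102=20, 103=0, 104=12
Total waiting = 13 + 20 + 0 + 12 = 45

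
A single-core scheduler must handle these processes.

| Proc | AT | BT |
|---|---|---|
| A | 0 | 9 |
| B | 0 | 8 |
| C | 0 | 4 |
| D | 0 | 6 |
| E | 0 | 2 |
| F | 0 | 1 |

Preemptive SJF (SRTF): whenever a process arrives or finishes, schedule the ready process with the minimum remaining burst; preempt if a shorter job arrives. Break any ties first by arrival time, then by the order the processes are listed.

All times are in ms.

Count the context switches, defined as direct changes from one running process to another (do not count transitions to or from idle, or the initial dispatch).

Timeline: | F 0-1 | E 1-3 | C 3-7 | D 7-13 | B 13-21 | A 21-30 |
Completion: A=30  B=21  C=7  D=13  E=3  F=1

5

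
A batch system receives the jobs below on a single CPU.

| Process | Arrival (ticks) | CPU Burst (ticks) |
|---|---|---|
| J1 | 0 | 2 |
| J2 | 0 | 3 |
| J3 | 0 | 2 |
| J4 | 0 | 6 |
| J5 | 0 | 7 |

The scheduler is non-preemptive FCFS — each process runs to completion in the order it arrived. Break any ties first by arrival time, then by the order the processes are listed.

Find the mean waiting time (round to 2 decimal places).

Timeline: | J1 0-2 | J2 2-5 | J3 5-7 | J4 7-13 | J5 13-20 |
Completion: J1=2  J2=5  J3=7  J4=13  J5=20
Waiting times: J1=0, J2=2, J3=5, J4=7, J5=13
Average waiting = (0+2+5+7+13) / 5 = 27/5 = 5.40

5.40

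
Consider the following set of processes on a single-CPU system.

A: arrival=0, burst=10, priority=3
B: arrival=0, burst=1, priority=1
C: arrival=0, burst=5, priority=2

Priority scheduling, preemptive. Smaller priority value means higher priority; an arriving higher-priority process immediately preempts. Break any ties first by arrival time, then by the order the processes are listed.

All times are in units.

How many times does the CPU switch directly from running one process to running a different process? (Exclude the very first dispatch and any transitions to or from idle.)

2

Timeline: | B 0-1 | C 1-6 | A 6-16 |
Completion: A=16  B=1  C=6
Turnaround (C−A): A=16  B=1  C=6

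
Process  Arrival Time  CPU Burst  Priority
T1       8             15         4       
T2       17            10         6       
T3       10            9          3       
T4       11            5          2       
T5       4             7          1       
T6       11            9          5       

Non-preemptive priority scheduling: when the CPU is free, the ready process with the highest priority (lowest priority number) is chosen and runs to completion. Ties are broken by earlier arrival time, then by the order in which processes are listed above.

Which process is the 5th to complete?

Timeline: | idle 0-4 | T5 4-11 | T4 11-16 | T3 16-25 | T1 25-40 | T6 40-49 | T2 49-59 |
Completion: T1=40  T2=59  T3=25  T4=16  T5=11  T6=49
Finish order: T5 → T4 → T3 → T1 → T6 → T2

T6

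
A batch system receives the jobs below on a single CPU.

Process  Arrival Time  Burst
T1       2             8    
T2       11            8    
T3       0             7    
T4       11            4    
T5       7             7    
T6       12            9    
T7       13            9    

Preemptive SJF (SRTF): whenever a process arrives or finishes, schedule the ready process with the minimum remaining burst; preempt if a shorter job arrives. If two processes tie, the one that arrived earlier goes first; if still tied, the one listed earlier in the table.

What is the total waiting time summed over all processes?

86

Timeline: | T3 0-7 | T5 7-14 | T4 14-18 | T1 18-26 | T2 26-34 | T6 34-43 | T7 43-52 |
Completion: T1=26  T2=34  T3=7  T4=18  T5=14  T6=43  T7=52
Waiting = turnaround − burst: T1=16, T2=15, T3=0, T4=3, T5=0, T6=22, T7=30
Total waiting = 16 + 15 + 0 + 3 + 0 + 22 + 30 = 86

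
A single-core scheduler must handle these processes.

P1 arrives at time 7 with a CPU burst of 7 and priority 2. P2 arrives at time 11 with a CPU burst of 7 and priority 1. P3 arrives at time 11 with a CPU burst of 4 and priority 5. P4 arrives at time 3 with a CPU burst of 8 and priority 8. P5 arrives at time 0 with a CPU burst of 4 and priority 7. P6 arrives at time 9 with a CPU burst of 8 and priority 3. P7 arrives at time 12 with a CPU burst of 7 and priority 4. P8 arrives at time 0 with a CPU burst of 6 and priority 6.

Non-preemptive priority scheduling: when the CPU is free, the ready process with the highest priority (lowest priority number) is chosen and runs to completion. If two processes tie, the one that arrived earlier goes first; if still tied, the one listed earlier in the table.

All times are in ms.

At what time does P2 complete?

24

Timeline: | P8 0-6 | P5 6-10 | P1 10-17 | P2 17-24 | P6 24-32 | P7 32-39 | P3 39-43 | P4 43-51 |
Completion: P1=17  P2=24  P3=43  P4=51  P5=10  P6=32  P7=39  P8=6
Turnaround (C−A): P1=10  P2=13  P3=32  P4=48  P5=10  P6=23  P7=27  P8=6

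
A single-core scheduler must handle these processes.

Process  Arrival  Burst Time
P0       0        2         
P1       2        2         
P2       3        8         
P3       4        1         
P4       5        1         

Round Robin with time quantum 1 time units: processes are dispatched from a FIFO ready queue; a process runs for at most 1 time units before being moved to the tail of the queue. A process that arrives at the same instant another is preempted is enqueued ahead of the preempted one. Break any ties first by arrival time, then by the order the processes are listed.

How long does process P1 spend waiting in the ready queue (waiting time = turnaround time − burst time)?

Gantt: | P0 0-2 | P1 2-3 | P2 3-4 | P1 4-5 | P3 5-6 | P2 6-7 | P4 7-8 | P2 8-14 |
Completion: P0=2  P1=5  P2=14  P3=6  P4=8
Waiting(P1) = turnaround − burst = 3 − 2 = 1

1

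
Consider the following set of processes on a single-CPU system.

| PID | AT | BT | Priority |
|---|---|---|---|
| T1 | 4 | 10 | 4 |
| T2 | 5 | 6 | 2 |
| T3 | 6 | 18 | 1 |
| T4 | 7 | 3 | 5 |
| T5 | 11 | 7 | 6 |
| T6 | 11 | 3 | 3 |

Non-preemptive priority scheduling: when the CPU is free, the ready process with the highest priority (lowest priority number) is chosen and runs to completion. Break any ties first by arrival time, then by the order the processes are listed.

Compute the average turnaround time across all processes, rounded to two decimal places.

29.33

Schedule: | idle 0-4 | T1 4-14 | T3 14-32 | T2 32-38 | T6 38-41 | T4 41-44 | T5 44-51 |
Completion: T1=14  T2=38  T3=32  T4=44  T5=51  T6=41
Turnaround times: T1=10, T2=33, T3=26, T4=37, T5=40, T6=30
Average turnaround = (10+33+26+37+40+30) / 6 = 176/6 = 29.33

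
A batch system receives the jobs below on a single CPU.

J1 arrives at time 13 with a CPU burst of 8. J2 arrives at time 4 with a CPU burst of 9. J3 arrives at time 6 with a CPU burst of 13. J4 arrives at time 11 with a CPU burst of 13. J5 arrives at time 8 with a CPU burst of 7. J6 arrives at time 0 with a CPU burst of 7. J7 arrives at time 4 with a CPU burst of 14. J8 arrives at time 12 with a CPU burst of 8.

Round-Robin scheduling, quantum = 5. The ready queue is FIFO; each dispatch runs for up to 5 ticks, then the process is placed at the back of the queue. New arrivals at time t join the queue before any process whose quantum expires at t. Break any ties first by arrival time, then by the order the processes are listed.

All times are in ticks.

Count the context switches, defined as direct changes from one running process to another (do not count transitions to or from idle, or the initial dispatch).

18

Gantt: | J6 0-5 | J2 5-10 | J7 10-15 | J6 15-17 | J3 17-22 | J5 22-27 | J2 27-31 | J4 31-36 | J8 36-41 | J1 41-46 | J7 46-51 | J3 51-56 | J5 56-58 | J4 58-63 | J8 63-66 | J1 66-69 | J7 69-73 | J3 73-76 | J4 76-79 |
Completion: J1=69  J2=31  J3=76  J4=79  J5=58  J6=17  J7=73  J8=66
Turnaround (C−A): J1=56  J2=27  J3=70  J4=68  J5=50  J6=17  J7=69  J8=54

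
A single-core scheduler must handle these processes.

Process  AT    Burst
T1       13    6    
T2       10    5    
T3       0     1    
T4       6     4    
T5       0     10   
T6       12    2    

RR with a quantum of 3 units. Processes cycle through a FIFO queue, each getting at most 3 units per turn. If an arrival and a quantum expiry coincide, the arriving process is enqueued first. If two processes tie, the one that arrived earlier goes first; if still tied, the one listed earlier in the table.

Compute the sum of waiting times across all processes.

Timeline: | T3 0-1 | T5 1-7 | T4 7-10 | T5 10-13 | T2 13-16 | T4 16-17 | T6 17-19 | T1 19-22 | T5 22-23 | T2 23-25 | T1 25-28 |
Completion: T1=28  T2=25  T3=1  T4=17  T5=23  T6=19
Turnaround (C−A): T1=15  T2=15  T3=1  T4=11  T5=23  T6=7
Waiting = turnaround − burst: T1=9, T2=10, T3=0, T4=7, T5=13, T6=5
Total waiting = 9 + 10 + 0 + 7 + 13 + 5 = 44

44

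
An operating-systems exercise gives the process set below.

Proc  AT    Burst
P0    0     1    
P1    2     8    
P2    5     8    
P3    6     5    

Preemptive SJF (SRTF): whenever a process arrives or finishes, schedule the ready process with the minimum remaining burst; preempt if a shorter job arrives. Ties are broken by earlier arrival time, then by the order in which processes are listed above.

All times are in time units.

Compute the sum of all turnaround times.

Timeline: | P0 0-1 | idle 1-2 | P1 2-10 | P3 10-15 | P2 15-23 |
Completion: P0=1  P1=10  P2=23  P3=15
Turnaround = completion − arrival: P0=1, P1=8, P2=18, P3=9
Total turnaround = 1 + 8 + 18 + 9 = 36

36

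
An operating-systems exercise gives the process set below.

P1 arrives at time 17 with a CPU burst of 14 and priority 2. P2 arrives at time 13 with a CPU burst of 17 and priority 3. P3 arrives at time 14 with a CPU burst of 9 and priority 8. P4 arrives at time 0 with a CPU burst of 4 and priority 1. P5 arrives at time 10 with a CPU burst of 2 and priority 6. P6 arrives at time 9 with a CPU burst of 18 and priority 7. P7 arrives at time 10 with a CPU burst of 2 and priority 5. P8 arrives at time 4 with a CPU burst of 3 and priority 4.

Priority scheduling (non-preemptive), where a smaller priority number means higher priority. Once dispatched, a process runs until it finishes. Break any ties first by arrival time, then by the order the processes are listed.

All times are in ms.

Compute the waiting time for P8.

0

Timeline: | P4 0-4 | P8 4-7 | idle 7-9 | P6 9-27 | P1 27-41 | P2 41-58 | P7 58-60 | P5 60-62 | P3 62-71 |
Completion: P1=41  P2=58  P3=71  P4=4  P5=62  P6=27  P7=60  P8=7
Waiting(P8) = turnaround − burst = 3 − 3 = 0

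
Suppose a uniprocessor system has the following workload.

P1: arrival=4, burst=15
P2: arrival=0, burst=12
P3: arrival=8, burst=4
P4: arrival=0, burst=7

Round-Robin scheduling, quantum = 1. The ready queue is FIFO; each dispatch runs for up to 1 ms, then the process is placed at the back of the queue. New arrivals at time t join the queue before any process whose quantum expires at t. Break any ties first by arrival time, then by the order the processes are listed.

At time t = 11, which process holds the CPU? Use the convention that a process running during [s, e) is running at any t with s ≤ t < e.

P2

Schedule: | P2 0-1 | P4 1-2 | P2 2-3 | P4 3-4 | P2 4-5 | P1 5-6 | P4 6-7 | P2 7-8 | P1 8-9 | P4 9-10 | P3 10-11 | P2 11-12 | P1 12-13 | P4 13-14 | P3 14-15 | P2 15-16 | P1 16-17 | P4 17-18 | P3 18-19 | P2 19-20 | P1 20-21 | P4 21-22 | P3 22-23 | P2 23-24 | P1 24-25 | P2 25-26 | P1 26-27 | P2 27-28 | P1 28-29 | P2 29-30 | P1 30-31 | P2 31-32 | P1 32-38 |
Completion: P1=38  P2=32  P3=23  P4=22
Turnaround (C−A): P1=34  P2=32  P3=15  P4=22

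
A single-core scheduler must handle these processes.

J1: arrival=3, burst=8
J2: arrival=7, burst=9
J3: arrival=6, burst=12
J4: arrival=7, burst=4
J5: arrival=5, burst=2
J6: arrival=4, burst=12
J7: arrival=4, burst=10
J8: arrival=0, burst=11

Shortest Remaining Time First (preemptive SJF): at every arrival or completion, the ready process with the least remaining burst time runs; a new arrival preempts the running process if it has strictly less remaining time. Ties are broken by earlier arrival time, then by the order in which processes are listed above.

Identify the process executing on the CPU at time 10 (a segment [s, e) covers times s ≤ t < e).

J4

Gantt: | J8 0-5 | J5 5-7 | J4 7-11 | J8 11-17 | J1 17-25 | J2 25-34 | J7 34-44 | J6 44-56 | J3 56-68 |
Completion: J1=25  J2=34  J3=68  J4=11  J5=7  J6=56  J7=44  J8=17
Turnaround (C−A): J1=22  J2=27  J3=62  J4=4  J5=2  J6=52  J7=40  J8=17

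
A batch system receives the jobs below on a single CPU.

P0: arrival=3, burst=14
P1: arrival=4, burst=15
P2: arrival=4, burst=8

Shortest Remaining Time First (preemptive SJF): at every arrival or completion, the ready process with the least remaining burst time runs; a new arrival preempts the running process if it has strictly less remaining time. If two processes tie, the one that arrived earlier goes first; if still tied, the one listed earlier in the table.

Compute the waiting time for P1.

21

Timeline: | idle 0-3 | P0 3-4 | P2 4-12 | P0 12-25 | P1 25-40 |
Completion: P0=25  P1=40  P2=12
Waiting(P1) = turnaround − burst = 36 − 15 = 21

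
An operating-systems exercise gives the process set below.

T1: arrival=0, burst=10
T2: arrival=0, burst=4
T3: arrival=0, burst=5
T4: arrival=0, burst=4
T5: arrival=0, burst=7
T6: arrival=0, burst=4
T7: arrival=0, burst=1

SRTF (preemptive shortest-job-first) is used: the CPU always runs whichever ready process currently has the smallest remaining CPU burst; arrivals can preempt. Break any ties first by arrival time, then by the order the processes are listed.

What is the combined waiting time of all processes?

71

Gantt: | T7 0-1 | T2 1-5 | T4 5-9 | T6 9-13 | T3 13-18 | T5 18-25 | T1 25-35 |
Completion: T1=35  T2=5  T3=18  T4=9  T5=25  T6=13  T7=1
Waiting = turnaround − burst: T1=25, T2=1, T3=13, T4=5, T5=18, T6=9, T7=0
Total waiting = 25 + 1 + 13 + 5 + 18 + 9 + 0 = 71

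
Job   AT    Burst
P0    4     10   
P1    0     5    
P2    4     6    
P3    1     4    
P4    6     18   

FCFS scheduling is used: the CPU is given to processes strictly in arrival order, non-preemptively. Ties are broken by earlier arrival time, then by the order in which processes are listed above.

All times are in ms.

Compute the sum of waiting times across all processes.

43

Schedule: | P1 0-5 | P3 5-9 | P0 9-19 | P2 19-25 | P4 25-43 |
Completion: P0=19  P1=5  P2=25  P3=9  P4=43
Waiting = turnaround − burst: P0=5, P1=0, P2=15, P3=4, P4=19
Total waiting = 5 + 0 + 15 + 4 + 19 = 43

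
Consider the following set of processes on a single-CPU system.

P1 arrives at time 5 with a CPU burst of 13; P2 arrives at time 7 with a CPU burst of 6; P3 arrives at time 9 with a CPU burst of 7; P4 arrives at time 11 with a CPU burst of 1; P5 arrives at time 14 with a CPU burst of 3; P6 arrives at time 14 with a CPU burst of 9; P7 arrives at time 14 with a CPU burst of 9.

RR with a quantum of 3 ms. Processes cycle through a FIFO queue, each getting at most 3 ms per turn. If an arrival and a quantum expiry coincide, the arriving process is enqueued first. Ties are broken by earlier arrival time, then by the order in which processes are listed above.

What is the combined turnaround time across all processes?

189

Timeline: | idle 0-5 | P1 5-8 | P2 8-11 | P1 11-14 | P3 14-17 | P4 17-18 | P2 18-21 | P5 21-24 | P6 24-27 | P7 27-30 | P1 30-33 | P3 33-36 | P6 36-39 | P7 39-42 | P1 42-45 | P3 45-46 | P6 46-49 | P7 49-52 | P1 52-53 |
Completion: P1=53  P2=21  P3=46  P4=18  P5=24  P6=49  P7=52
Turnaround = completion − arrival: P1=48, P2=14, P3=37, P4=7, P5=10, P6=35, P7=38
Total turnaround = 48 + 14 + 37 + 7 + 10 + 35 + 38 = 189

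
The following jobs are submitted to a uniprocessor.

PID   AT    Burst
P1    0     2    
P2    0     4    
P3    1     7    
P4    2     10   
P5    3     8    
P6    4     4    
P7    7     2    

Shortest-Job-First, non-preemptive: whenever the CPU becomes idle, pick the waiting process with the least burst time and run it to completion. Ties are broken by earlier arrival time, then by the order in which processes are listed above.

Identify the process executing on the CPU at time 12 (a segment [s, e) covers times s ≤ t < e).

Schedule: | P1 0-2 | P2 2-6 | P6 6-10 | P7 10-12 | P3 12-19 | P5 19-27 | P4 27-37 |
Completion: P1=2  P2=6  P3=19  P4=37  P5=27  P6=10  P7=12

P3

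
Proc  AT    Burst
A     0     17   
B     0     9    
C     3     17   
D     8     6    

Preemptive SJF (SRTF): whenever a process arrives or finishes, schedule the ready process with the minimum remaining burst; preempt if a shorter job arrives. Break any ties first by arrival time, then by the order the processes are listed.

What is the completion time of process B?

Timeline: | B 0-9 | D 9-15 | A 15-32 | C 32-49 |
Completion: A=32  B=9  C=49  D=15
Turnaround (C−A): A=32  B=9  C=46  D=7

9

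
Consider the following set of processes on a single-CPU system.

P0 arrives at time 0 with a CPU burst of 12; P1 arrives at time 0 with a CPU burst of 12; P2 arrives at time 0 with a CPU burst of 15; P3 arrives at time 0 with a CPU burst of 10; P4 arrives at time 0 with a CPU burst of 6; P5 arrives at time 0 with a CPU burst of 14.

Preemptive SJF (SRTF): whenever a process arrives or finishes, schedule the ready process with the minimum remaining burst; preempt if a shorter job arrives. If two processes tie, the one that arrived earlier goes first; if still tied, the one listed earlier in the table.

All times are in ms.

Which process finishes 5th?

Schedule: | P4 0-6 | P3 6-16 | P0 16-28 | P1 28-40 | P5 40-54 | P2 54-69 |
Completion: P0=28  P1=40  P2=69  P3=16  P4=6  P5=54
Turnaround (C−A): P0=28  P1=40  P2=69  P3=16  P4=6  P5=54
Finish order: P4 → P3 → P0 → P1 → P5 → P2

P5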